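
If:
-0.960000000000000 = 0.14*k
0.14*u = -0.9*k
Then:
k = -6.86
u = 44.08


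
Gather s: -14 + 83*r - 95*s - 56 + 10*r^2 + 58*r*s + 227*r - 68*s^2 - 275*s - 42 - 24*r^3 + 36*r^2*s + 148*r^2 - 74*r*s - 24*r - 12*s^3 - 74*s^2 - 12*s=-24*r^3 + 158*r^2 + 286*r - 12*s^3 - 142*s^2 + s*(36*r^2 - 16*r - 382) - 112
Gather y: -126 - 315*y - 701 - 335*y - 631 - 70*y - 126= -720*y - 1584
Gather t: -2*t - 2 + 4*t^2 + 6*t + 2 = 4*t^2 + 4*t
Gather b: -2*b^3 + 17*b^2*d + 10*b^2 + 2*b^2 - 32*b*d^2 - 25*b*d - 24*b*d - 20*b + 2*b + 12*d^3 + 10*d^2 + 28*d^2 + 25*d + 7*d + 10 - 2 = -2*b^3 + b^2*(17*d + 12) + b*(-32*d^2 - 49*d - 18) + 12*d^3 + 38*d^2 + 32*d + 8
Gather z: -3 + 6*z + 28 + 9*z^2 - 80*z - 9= 9*z^2 - 74*z + 16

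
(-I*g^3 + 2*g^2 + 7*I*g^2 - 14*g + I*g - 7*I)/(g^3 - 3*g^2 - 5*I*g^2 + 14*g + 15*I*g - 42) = (-I*g^3 + g^2*(2 + 7*I) + g*(-14 + I) - 7*I)/(g^3 - g^2*(3 + 5*I) + g*(14 + 15*I) - 42)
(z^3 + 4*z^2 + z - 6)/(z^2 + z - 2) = z + 3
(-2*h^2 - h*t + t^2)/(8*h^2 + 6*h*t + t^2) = (-2*h^2 - h*t + t^2)/(8*h^2 + 6*h*t + t^2)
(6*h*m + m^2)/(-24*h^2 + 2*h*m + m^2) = -m/(4*h - m)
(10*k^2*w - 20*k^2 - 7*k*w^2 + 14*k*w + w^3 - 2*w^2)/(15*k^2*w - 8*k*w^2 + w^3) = (-2*k*w + 4*k + w^2 - 2*w)/(w*(-3*k + w))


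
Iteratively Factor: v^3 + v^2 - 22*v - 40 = (v + 4)*(v^2 - 3*v - 10) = (v + 2)*(v + 4)*(v - 5)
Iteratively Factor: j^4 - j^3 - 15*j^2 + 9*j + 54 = (j - 3)*(j^3 + 2*j^2 - 9*j - 18) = (j - 3)*(j + 2)*(j^2 - 9) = (j - 3)*(j + 2)*(j + 3)*(j - 3)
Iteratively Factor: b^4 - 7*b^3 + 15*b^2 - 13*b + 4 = (b - 1)*(b^3 - 6*b^2 + 9*b - 4) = (b - 4)*(b - 1)*(b^2 - 2*b + 1) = (b - 4)*(b - 1)^2*(b - 1)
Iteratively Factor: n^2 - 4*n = (n - 4)*(n)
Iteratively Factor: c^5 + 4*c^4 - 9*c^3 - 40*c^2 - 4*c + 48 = (c - 1)*(c^4 + 5*c^3 - 4*c^2 - 44*c - 48) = (c - 3)*(c - 1)*(c^3 + 8*c^2 + 20*c + 16) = (c - 3)*(c - 1)*(c + 2)*(c^2 + 6*c + 8) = (c - 3)*(c - 1)*(c + 2)*(c + 4)*(c + 2)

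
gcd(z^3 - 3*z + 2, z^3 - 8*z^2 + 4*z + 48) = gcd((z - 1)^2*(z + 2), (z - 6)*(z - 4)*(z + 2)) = z + 2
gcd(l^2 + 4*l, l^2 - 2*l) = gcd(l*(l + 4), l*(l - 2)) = l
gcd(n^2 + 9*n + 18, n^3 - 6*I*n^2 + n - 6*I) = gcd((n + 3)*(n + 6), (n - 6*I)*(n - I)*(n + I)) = 1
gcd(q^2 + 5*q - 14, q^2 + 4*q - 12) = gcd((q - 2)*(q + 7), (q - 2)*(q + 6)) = q - 2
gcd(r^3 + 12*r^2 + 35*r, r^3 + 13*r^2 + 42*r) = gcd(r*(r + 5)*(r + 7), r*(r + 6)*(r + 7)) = r^2 + 7*r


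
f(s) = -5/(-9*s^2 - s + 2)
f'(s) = -5*(18*s + 1)/(-9*s^2 - s + 2)^2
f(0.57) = 3.35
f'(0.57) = -25.22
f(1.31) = 0.34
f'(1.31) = -0.56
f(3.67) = 0.04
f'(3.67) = -0.02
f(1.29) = 0.35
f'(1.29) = -0.59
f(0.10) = -2.76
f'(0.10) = -4.27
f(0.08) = -2.68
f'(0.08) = -3.52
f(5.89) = 0.02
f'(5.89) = -0.01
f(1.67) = 0.20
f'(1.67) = -0.25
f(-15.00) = 0.00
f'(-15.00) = 0.00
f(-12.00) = 0.00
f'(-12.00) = 0.00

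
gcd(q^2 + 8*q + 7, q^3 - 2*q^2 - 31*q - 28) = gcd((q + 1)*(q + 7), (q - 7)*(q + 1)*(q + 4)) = q + 1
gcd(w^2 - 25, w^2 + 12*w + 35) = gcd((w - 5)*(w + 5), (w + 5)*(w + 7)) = w + 5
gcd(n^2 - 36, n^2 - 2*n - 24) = n - 6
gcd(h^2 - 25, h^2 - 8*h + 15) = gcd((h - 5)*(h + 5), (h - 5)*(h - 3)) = h - 5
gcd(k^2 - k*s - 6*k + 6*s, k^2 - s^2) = -k + s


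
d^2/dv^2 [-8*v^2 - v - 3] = -16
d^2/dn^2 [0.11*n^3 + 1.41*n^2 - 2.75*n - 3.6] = 0.66*n + 2.82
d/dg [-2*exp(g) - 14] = -2*exp(g)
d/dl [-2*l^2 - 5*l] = -4*l - 5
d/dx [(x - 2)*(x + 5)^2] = (x + 5)*(3*x + 1)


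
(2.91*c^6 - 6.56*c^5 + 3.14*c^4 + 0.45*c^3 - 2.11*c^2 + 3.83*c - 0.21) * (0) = 0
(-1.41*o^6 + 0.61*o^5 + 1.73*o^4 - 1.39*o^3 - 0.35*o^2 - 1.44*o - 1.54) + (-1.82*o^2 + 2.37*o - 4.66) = -1.41*o^6 + 0.61*o^5 + 1.73*o^4 - 1.39*o^3 - 2.17*o^2 + 0.93*o - 6.2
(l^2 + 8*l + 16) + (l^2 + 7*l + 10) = 2*l^2 + 15*l + 26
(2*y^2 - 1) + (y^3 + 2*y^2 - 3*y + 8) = y^3 + 4*y^2 - 3*y + 7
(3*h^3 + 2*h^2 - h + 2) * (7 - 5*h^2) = -15*h^5 - 10*h^4 + 26*h^3 + 4*h^2 - 7*h + 14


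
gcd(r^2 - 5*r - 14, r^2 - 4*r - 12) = r + 2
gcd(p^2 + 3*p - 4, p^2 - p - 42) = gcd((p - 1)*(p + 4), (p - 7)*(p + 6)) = 1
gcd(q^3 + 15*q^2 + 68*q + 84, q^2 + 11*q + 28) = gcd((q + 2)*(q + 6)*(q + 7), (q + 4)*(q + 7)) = q + 7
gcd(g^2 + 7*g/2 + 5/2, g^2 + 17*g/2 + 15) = g + 5/2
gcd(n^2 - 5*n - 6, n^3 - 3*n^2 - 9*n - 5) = n + 1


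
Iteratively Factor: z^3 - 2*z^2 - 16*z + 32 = (z + 4)*(z^2 - 6*z + 8) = (z - 4)*(z + 4)*(z - 2)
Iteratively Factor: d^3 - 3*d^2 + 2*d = (d)*(d^2 - 3*d + 2) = d*(d - 1)*(d - 2)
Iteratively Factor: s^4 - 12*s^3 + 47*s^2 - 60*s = (s - 3)*(s^3 - 9*s^2 + 20*s) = (s - 4)*(s - 3)*(s^2 - 5*s) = s*(s - 4)*(s - 3)*(s - 5)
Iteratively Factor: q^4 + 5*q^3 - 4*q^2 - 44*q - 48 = (q - 3)*(q^3 + 8*q^2 + 20*q + 16) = (q - 3)*(q + 2)*(q^2 + 6*q + 8) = (q - 3)*(q + 2)^2*(q + 4)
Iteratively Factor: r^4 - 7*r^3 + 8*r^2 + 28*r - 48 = (r - 4)*(r^3 - 3*r^2 - 4*r + 12) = (r - 4)*(r - 3)*(r^2 - 4) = (r - 4)*(r - 3)*(r + 2)*(r - 2)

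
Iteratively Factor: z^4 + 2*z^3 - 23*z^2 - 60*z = (z - 5)*(z^3 + 7*z^2 + 12*z) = z*(z - 5)*(z^2 + 7*z + 12) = z*(z - 5)*(z + 3)*(z + 4)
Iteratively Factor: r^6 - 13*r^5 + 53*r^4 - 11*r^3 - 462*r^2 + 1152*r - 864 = (r + 3)*(r^5 - 16*r^4 + 101*r^3 - 314*r^2 + 480*r - 288) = (r - 4)*(r + 3)*(r^4 - 12*r^3 + 53*r^2 - 102*r + 72) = (r - 4)*(r - 2)*(r + 3)*(r^3 - 10*r^2 + 33*r - 36) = (r - 4)*(r - 3)*(r - 2)*(r + 3)*(r^2 - 7*r + 12) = (r - 4)^2*(r - 3)*(r - 2)*(r + 3)*(r - 3)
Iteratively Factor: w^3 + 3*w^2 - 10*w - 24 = (w + 2)*(w^2 + w - 12) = (w + 2)*(w + 4)*(w - 3)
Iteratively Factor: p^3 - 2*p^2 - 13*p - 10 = (p + 2)*(p^2 - 4*p - 5) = (p - 5)*(p + 2)*(p + 1)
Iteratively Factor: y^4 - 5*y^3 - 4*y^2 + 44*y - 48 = (y + 3)*(y^3 - 8*y^2 + 20*y - 16) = (y - 2)*(y + 3)*(y^2 - 6*y + 8) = (y - 4)*(y - 2)*(y + 3)*(y - 2)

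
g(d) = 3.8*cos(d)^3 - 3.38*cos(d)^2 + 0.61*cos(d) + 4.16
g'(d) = -11.4*sin(d)*cos(d)^2 + 6.76*sin(d)*cos(d) - 0.61*sin(d)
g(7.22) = 4.13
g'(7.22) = -0.49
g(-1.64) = 4.10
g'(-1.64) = 1.13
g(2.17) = 2.06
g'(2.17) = -6.65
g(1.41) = 4.19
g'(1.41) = 0.18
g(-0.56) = 4.56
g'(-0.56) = 1.63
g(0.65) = 4.42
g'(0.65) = -1.48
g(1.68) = 4.05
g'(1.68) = -1.47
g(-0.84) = 4.19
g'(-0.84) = 0.88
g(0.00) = 5.19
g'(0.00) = 0.00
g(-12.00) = 4.55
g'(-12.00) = -1.62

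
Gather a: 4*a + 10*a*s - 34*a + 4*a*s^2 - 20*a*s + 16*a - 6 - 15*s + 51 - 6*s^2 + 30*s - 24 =a*(4*s^2 - 10*s - 14) - 6*s^2 + 15*s + 21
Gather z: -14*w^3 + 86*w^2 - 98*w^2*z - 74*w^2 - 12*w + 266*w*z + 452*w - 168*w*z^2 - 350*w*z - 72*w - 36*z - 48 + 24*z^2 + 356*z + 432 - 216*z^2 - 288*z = -14*w^3 + 12*w^2 + 368*w + z^2*(-168*w - 192) + z*(-98*w^2 - 84*w + 32) + 384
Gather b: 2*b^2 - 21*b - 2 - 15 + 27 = 2*b^2 - 21*b + 10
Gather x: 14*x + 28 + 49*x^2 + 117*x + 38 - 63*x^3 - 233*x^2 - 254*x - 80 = -63*x^3 - 184*x^2 - 123*x - 14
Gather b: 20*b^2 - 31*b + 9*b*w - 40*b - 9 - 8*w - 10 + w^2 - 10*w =20*b^2 + b*(9*w - 71) + w^2 - 18*w - 19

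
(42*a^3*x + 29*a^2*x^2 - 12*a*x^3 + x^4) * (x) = 42*a^3*x^2 + 29*a^2*x^3 - 12*a*x^4 + x^5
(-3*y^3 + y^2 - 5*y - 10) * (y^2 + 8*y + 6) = -3*y^5 - 23*y^4 - 15*y^3 - 44*y^2 - 110*y - 60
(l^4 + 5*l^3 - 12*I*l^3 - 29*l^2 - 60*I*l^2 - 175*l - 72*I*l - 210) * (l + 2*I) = l^5 + 5*l^4 - 10*I*l^4 - 5*l^3 - 50*I*l^3 - 55*l^2 - 130*I*l^2 - 66*l - 350*I*l - 420*I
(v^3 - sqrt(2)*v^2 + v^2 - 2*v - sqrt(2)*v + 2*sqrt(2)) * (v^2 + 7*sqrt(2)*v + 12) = v^5 + v^4 + 6*sqrt(2)*v^4 - 4*v^3 + 6*sqrt(2)*v^3 - 24*sqrt(2)*v^2 - 2*v^2 - 12*sqrt(2)*v + 4*v + 24*sqrt(2)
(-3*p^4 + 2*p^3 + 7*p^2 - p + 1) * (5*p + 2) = -15*p^5 + 4*p^4 + 39*p^3 + 9*p^2 + 3*p + 2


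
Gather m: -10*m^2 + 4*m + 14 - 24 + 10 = -10*m^2 + 4*m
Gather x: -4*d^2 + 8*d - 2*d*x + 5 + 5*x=-4*d^2 + 8*d + x*(5 - 2*d) + 5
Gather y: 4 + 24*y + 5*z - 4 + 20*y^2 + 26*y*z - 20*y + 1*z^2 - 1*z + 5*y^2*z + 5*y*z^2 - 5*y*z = y^2*(5*z + 20) + y*(5*z^2 + 21*z + 4) + z^2 + 4*z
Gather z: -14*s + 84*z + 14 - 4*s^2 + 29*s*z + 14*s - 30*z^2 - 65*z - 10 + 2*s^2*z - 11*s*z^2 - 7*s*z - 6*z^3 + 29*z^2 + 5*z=-4*s^2 - 6*z^3 + z^2*(-11*s - 1) + z*(2*s^2 + 22*s + 24) + 4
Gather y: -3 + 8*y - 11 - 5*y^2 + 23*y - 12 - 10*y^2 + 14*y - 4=-15*y^2 + 45*y - 30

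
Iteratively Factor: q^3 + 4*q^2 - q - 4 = (q + 1)*(q^2 + 3*q - 4) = (q - 1)*(q + 1)*(q + 4)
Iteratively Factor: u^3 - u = (u - 1)*(u^2 + u) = u*(u - 1)*(u + 1)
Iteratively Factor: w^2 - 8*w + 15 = (w - 5)*(w - 3)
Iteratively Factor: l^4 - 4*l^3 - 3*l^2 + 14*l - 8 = (l - 1)*(l^3 - 3*l^2 - 6*l + 8) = (l - 4)*(l - 1)*(l^2 + l - 2) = (l - 4)*(l - 1)*(l + 2)*(l - 1)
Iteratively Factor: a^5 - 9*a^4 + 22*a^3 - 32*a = (a - 4)*(a^4 - 5*a^3 + 2*a^2 + 8*a) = (a - 4)^2*(a^3 - a^2 - 2*a) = (a - 4)^2*(a - 2)*(a^2 + a) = (a - 4)^2*(a - 2)*(a + 1)*(a)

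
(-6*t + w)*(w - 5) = -6*t*w + 30*t + w^2 - 5*w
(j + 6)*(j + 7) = j^2 + 13*j + 42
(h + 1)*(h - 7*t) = h^2 - 7*h*t + h - 7*t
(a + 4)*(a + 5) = a^2 + 9*a + 20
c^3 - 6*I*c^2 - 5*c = c*(c - 5*I)*(c - I)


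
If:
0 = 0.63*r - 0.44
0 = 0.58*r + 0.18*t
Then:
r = 0.70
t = -2.25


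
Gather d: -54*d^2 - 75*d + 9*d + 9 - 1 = -54*d^2 - 66*d + 8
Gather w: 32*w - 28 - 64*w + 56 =28 - 32*w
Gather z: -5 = -5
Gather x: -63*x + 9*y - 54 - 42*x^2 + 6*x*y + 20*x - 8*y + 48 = -42*x^2 + x*(6*y - 43) + y - 6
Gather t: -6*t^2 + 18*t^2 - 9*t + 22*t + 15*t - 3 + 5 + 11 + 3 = 12*t^2 + 28*t + 16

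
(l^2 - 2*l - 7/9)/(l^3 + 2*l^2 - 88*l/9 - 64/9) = (9*l^2 - 18*l - 7)/(9*l^3 + 18*l^2 - 88*l - 64)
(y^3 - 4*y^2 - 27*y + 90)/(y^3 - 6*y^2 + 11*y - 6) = (y^2 - y - 30)/(y^2 - 3*y + 2)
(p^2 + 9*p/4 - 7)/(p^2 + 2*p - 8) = (p - 7/4)/(p - 2)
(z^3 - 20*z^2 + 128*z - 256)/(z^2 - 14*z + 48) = (z^2 - 12*z + 32)/(z - 6)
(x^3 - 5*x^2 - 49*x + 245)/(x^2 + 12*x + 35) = (x^2 - 12*x + 35)/(x + 5)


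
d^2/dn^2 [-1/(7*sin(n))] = (sin(n)^2 - 2)/(7*sin(n)^3)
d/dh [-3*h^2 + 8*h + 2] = 8 - 6*h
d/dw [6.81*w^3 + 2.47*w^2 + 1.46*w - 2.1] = 20.43*w^2 + 4.94*w + 1.46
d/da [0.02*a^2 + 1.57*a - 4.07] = 0.04*a + 1.57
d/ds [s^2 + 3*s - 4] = 2*s + 3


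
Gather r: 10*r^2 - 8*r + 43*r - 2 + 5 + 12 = 10*r^2 + 35*r + 15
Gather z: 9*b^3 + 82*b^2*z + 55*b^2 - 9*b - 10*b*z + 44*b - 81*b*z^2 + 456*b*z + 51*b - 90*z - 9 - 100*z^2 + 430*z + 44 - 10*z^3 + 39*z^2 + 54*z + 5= 9*b^3 + 55*b^2 + 86*b - 10*z^3 + z^2*(-81*b - 61) + z*(82*b^2 + 446*b + 394) + 40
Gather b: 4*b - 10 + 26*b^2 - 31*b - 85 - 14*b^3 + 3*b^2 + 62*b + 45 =-14*b^3 + 29*b^2 + 35*b - 50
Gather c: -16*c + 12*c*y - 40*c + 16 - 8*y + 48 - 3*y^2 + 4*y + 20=c*(12*y - 56) - 3*y^2 - 4*y + 84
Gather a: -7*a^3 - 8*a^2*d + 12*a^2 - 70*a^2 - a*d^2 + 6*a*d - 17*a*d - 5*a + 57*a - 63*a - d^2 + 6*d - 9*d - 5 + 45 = -7*a^3 + a^2*(-8*d - 58) + a*(-d^2 - 11*d - 11) - d^2 - 3*d + 40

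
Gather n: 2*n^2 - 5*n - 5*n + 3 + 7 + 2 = 2*n^2 - 10*n + 12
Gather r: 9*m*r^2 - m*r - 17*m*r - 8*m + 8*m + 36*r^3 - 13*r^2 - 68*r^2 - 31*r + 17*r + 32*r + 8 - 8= 36*r^3 + r^2*(9*m - 81) + r*(18 - 18*m)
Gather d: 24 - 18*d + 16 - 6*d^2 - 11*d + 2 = -6*d^2 - 29*d + 42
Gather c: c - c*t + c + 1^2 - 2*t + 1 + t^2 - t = c*(2 - t) + t^2 - 3*t + 2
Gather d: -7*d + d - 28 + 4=-6*d - 24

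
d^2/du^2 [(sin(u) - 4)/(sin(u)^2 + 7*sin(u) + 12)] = (-sin(u)^5 + 23*sin(u)^4 + 158*sin(u)^3 + 64*sin(u)^2 - 720*sin(u) - 464)/(sin(u)^2 + 7*sin(u) + 12)^3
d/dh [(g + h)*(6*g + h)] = 7*g + 2*h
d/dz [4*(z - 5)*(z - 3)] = 8*z - 32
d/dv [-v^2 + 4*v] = 4 - 2*v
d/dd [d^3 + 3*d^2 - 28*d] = 3*d^2 + 6*d - 28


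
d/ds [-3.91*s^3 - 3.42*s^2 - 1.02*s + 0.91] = -11.73*s^2 - 6.84*s - 1.02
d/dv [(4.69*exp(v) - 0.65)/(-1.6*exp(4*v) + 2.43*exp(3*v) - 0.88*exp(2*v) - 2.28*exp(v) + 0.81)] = (22.512*exp(4*v) - 26.9534*exp(3*v) + 8.8657*exp(2*v) - 1.144*exp(v) + 2.3169)*exp(v)/(2.56*exp(8*v) - 7.776*exp(7*v) + 8.7209*exp(6*v) + 3.0192*exp(5*v) - 12.8984*exp(4*v) + 7.9494*exp(3*v) + 3.7728*exp(2*v) - 3.6936*exp(v) + 0.6561)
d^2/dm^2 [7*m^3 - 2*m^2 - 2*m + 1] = 42*m - 4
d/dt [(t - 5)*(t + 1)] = 2*t - 4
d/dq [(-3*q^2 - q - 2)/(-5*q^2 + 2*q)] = (-11*q^2 - 20*q + 4)/(q^2*(25*q^2 - 20*q + 4))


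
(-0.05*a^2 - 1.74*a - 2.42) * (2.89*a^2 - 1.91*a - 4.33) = -0.1445*a^4 - 4.9331*a^3 - 3.4539*a^2 + 12.1564*a + 10.4786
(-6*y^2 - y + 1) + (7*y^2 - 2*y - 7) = y^2 - 3*y - 6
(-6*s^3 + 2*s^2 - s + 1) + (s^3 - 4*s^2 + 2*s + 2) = -5*s^3 - 2*s^2 + s + 3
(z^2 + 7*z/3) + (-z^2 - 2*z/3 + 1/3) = 5*z/3 + 1/3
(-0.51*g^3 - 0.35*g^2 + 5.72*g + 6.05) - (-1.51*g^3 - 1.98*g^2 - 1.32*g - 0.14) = 1.0*g^3 + 1.63*g^2 + 7.04*g + 6.19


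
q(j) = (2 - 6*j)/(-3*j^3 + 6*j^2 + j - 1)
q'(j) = (2 - 6*j)*(9*j^2 - 12*j - 1)/(-3*j^3 + 6*j^2 + j - 1)^2 - 6/(-3*j^3 + 6*j^2 + j - 1) = 2*(-18*j^3 + 27*j^2 - 12*j + 2)/(9*j^6 - 36*j^5 + 30*j^4 + 18*j^3 - 11*j^2 - 2*j + 1)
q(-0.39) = -14.49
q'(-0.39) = 264.41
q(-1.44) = 0.56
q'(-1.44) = 0.72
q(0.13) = -1.57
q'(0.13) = 2.85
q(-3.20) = 0.14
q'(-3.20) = 0.07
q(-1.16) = 0.85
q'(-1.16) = 1.43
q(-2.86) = 0.17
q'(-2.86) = 0.10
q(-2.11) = 0.28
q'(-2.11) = 0.24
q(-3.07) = 0.15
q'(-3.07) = 0.08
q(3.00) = 0.64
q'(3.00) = -0.89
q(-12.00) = 0.01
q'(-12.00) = 0.00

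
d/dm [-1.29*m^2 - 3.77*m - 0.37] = -2.58*m - 3.77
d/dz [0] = 0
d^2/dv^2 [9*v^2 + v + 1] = 18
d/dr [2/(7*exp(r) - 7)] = -1/(14*sinh(r/2)^2)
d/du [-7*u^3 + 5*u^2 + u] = -21*u^2 + 10*u + 1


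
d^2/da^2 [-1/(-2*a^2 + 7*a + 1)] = 2*(4*a^2 - 14*a - (4*a - 7)^2 - 2)/(-2*a^2 + 7*a + 1)^3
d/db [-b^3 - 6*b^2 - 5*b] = -3*b^2 - 12*b - 5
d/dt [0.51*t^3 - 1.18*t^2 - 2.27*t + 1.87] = 1.53*t^2 - 2.36*t - 2.27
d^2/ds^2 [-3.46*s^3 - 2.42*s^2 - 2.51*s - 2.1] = -20.76*s - 4.84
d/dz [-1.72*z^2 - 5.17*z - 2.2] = -3.44*z - 5.17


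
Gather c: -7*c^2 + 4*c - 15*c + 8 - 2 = -7*c^2 - 11*c + 6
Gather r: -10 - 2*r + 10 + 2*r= 0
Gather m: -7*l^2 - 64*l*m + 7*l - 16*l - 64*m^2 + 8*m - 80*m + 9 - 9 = -7*l^2 - 9*l - 64*m^2 + m*(-64*l - 72)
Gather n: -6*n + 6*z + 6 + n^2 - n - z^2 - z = n^2 - 7*n - z^2 + 5*z + 6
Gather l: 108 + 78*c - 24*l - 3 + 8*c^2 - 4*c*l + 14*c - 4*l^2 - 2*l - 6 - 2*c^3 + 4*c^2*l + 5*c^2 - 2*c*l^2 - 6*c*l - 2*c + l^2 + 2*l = -2*c^3 + 13*c^2 + 90*c + l^2*(-2*c - 3) + l*(4*c^2 - 10*c - 24) + 99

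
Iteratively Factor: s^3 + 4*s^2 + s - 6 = (s - 1)*(s^2 + 5*s + 6) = (s - 1)*(s + 2)*(s + 3)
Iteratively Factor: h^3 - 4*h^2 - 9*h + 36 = (h - 3)*(h^2 - h - 12) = (h - 4)*(h - 3)*(h + 3)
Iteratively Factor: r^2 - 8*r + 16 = (r - 4)*(r - 4)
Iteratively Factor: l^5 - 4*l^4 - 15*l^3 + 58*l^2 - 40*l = (l - 2)*(l^4 - 2*l^3 - 19*l^2 + 20*l) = (l - 5)*(l - 2)*(l^3 + 3*l^2 - 4*l) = l*(l - 5)*(l - 2)*(l^2 + 3*l - 4) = l*(l - 5)*(l - 2)*(l - 1)*(l + 4)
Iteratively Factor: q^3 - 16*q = (q)*(q^2 - 16) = q*(q + 4)*(q - 4)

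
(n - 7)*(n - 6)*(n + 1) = n^3 - 12*n^2 + 29*n + 42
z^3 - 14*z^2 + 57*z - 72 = (z - 8)*(z - 3)^2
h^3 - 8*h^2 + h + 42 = (h - 7)*(h - 3)*(h + 2)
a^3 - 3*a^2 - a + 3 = (a - 3)*(a - 1)*(a + 1)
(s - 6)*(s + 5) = s^2 - s - 30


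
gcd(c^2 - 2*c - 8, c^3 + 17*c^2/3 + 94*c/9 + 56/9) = c + 2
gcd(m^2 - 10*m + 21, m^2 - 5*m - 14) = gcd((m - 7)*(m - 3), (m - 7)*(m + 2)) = m - 7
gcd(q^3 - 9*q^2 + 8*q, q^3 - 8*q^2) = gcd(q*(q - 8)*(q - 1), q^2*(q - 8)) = q^2 - 8*q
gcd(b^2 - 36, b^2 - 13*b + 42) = b - 6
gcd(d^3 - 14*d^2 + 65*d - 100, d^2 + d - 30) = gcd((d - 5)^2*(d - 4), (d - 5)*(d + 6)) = d - 5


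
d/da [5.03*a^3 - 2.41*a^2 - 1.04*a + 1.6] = 15.09*a^2 - 4.82*a - 1.04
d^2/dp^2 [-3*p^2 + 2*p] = -6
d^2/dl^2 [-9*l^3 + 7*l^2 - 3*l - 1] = 14 - 54*l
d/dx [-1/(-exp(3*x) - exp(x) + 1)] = -(3*exp(2*x) + 1)*exp(x)/(exp(3*x) + exp(x) - 1)^2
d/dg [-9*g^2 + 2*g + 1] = 2 - 18*g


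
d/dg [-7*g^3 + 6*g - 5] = 6 - 21*g^2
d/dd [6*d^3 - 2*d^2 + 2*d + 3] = 18*d^2 - 4*d + 2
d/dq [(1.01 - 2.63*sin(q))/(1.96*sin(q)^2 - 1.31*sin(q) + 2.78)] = (5.1548*sin(q)^2 - 3.9592*sin(q) - 5.9883)*cos(q)/(3.8416*sin(q)^4 - 5.1352*sin(q)^3 + 12.6137*sin(q)^2 - 7.2836*sin(q) + 7.7284)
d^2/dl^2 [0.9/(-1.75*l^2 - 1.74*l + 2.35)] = (5.5125*l^2 + 5.481*l - 0.9*(3.5*l + 1.74)*(7.0*l + 3.48) - 7.4025)/(1.75*l^2 + 1.74*l - 2.35)^3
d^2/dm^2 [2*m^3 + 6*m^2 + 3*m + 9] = 12*m + 12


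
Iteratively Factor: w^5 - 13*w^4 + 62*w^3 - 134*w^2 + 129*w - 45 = (w - 3)*(w^4 - 10*w^3 + 32*w^2 - 38*w + 15) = (w - 3)*(w - 1)*(w^3 - 9*w^2 + 23*w - 15) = (w - 5)*(w - 3)*(w - 1)*(w^2 - 4*w + 3) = (w - 5)*(w - 3)*(w - 1)^2*(w - 3)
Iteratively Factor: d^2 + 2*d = (d + 2)*(d)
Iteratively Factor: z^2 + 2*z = (z + 2)*(z)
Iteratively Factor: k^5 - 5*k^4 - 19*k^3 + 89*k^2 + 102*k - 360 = (k + 3)*(k^4 - 8*k^3 + 5*k^2 + 74*k - 120) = (k - 4)*(k + 3)*(k^3 - 4*k^2 - 11*k + 30) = (k - 4)*(k + 3)^2*(k^2 - 7*k + 10) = (k - 5)*(k - 4)*(k + 3)^2*(k - 2)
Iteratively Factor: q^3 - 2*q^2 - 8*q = (q + 2)*(q^2 - 4*q) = (q - 4)*(q + 2)*(q)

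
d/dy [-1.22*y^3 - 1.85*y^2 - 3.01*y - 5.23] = -3.66*y^2 - 3.7*y - 3.01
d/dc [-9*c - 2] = -9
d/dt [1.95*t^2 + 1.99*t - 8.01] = 3.9*t + 1.99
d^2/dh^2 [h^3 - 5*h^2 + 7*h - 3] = 6*h - 10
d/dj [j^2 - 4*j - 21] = 2*j - 4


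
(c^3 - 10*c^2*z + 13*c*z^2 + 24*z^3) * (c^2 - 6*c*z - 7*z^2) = c^5 - 16*c^4*z + 66*c^3*z^2 + 16*c^2*z^3 - 235*c*z^4 - 168*z^5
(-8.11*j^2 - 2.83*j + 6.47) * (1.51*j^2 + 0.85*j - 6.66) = -12.2461*j^4 - 11.1668*j^3 + 61.3768*j^2 + 24.3473*j - 43.0902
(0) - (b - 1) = 1 - b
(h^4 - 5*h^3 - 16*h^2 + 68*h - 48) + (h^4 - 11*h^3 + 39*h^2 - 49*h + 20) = 2*h^4 - 16*h^3 + 23*h^2 + 19*h - 28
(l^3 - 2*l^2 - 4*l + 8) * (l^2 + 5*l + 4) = l^5 + 3*l^4 - 10*l^3 - 20*l^2 + 24*l + 32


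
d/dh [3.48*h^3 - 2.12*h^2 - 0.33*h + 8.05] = 10.44*h^2 - 4.24*h - 0.33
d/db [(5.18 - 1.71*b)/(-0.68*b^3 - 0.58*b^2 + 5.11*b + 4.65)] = (-2.3256*b^3 + 9.5754*b^2 + 6.0088*b - 34.4213)/(0.4624*b^6 + 0.7888*b^5 - 6.6132*b^4 - 12.2516*b^3 + 20.7181*b^2 + 47.523*b + 21.6225)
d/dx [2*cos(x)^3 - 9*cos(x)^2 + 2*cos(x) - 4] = 2*(-3*cos(x)^2 + 9*cos(x) - 1)*sin(x)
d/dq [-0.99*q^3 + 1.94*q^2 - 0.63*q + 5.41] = -2.97*q^2 + 3.88*q - 0.63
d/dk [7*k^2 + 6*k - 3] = 14*k + 6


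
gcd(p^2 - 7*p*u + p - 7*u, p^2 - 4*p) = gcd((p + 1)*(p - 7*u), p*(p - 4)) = 1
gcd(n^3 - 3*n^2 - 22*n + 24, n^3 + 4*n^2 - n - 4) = n^2 + 3*n - 4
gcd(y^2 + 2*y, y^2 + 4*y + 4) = y + 2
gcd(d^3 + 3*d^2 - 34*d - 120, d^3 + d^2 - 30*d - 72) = d^2 - 2*d - 24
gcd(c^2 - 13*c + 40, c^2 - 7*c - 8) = c - 8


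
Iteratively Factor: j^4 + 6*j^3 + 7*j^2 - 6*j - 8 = (j + 2)*(j^3 + 4*j^2 - j - 4) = (j + 2)*(j + 4)*(j^2 - 1) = (j - 1)*(j + 2)*(j + 4)*(j + 1)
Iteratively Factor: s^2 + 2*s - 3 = (s - 1)*(s + 3)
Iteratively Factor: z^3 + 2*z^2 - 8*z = (z)*(z^2 + 2*z - 8) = z*(z + 4)*(z - 2)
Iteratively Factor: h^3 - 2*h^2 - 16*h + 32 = (h - 2)*(h^2 - 16) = (h - 2)*(h + 4)*(h - 4)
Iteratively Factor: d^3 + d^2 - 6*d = (d)*(d^2 + d - 6) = d*(d - 2)*(d + 3)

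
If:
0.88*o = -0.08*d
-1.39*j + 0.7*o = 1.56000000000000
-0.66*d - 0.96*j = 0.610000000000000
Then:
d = 0.76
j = -1.16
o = -0.07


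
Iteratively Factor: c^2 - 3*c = (c)*(c - 3)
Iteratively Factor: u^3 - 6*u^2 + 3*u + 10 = (u - 5)*(u^2 - u - 2) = (u - 5)*(u + 1)*(u - 2)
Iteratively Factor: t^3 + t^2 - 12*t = (t + 4)*(t^2 - 3*t) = t*(t + 4)*(t - 3)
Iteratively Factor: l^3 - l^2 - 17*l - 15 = (l + 3)*(l^2 - 4*l - 5) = (l - 5)*(l + 3)*(l + 1)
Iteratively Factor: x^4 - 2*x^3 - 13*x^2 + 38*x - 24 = (x + 4)*(x^3 - 6*x^2 + 11*x - 6) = (x - 1)*(x + 4)*(x^2 - 5*x + 6) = (x - 2)*(x - 1)*(x + 4)*(x - 3)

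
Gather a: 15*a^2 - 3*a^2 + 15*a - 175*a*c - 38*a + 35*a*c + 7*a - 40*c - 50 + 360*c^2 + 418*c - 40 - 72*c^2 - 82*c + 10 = 12*a^2 + a*(-140*c - 16) + 288*c^2 + 296*c - 80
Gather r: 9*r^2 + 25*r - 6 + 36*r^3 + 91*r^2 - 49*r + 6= 36*r^3 + 100*r^2 - 24*r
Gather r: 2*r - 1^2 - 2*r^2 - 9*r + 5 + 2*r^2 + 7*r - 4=0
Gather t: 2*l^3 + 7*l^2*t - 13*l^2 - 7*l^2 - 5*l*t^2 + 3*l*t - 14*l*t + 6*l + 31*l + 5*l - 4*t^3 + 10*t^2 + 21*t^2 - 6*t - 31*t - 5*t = 2*l^3 - 20*l^2 + 42*l - 4*t^3 + t^2*(31 - 5*l) + t*(7*l^2 - 11*l - 42)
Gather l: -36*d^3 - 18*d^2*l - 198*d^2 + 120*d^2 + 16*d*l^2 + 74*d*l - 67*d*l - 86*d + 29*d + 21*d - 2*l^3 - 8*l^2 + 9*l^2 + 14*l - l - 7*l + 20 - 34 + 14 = -36*d^3 - 78*d^2 - 36*d - 2*l^3 + l^2*(16*d + 1) + l*(-18*d^2 + 7*d + 6)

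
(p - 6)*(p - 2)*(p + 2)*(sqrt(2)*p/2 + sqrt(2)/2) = sqrt(2)*p^4/2 - 5*sqrt(2)*p^3/2 - 5*sqrt(2)*p^2 + 10*sqrt(2)*p + 12*sqrt(2)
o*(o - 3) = o^2 - 3*o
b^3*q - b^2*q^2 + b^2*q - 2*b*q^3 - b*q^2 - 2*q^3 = (b - 2*q)*(b + q)*(b*q + q)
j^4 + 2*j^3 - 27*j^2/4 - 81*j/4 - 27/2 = (j - 3)*(j + 3/2)^2*(j + 2)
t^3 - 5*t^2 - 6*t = t*(t - 6)*(t + 1)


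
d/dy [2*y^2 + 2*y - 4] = 4*y + 2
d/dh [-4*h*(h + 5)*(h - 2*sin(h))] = 8*h^2*cos(h) - 12*h^2 + 16*h*sin(h) + 40*h*cos(h) - 40*h + 40*sin(h)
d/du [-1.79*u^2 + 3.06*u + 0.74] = 3.06 - 3.58*u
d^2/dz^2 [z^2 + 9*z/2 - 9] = 2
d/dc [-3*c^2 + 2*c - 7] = 2 - 6*c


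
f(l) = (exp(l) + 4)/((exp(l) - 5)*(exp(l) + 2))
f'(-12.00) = 0.00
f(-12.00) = -0.40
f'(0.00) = -0.05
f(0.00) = -0.42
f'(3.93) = -0.03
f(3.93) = 0.02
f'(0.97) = -0.57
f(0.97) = -0.61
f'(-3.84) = 0.00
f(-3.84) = -0.40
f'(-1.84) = 0.00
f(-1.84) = -0.40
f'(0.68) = -0.24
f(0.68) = -0.50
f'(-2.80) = 0.00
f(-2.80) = -0.40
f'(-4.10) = 0.00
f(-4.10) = -0.40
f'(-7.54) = 0.00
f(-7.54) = -0.40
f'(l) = exp(l)/((exp(l) - 5)*(exp(l) + 2)) - (exp(l) + 4)*exp(l)/((exp(l) - 5)*(exp(l) + 2)^2) - (exp(l) + 4)*exp(l)/((exp(l) - 5)^2*(exp(l) + 2))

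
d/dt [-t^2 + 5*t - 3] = 5 - 2*t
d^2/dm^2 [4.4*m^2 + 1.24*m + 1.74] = 8.80000000000000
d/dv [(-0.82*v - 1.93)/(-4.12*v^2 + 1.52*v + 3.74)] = (3.3784*v^2 - 1.2464*v - (0.82*v + 1.93)*(8.24*v - 1.52) - 3.0668)/(-4.12*v^2 + 1.52*v + 3.74)^2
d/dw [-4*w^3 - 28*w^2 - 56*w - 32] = -12*w^2 - 56*w - 56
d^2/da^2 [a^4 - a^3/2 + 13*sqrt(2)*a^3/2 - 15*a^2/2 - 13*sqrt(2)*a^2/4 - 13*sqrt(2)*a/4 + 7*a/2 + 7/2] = 12*a^2 - 3*a + 39*sqrt(2)*a - 15 - 13*sqrt(2)/2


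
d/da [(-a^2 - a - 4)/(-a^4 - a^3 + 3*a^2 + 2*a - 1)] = ((2*a + 1)*(a^4 + a^3 - 3*a^2 - 2*a + 1) - (a^2 + a + 4)*(4*a^3 + 3*a^2 - 6*a - 2))/(a^4 + a^3 - 3*a^2 - 2*a + 1)^2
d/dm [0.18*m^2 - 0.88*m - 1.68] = 0.36*m - 0.88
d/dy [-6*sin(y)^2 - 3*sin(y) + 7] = -3*(4*sin(y) + 1)*cos(y)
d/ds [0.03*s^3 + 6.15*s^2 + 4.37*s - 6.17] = 0.09*s^2 + 12.3*s + 4.37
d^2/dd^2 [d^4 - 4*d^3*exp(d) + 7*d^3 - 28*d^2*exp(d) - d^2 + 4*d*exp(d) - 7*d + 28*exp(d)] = -4*d^3*exp(d) - 52*d^2*exp(d) + 12*d^2 - 132*d*exp(d) + 42*d - 20*exp(d) - 2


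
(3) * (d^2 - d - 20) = 3*d^2 - 3*d - 60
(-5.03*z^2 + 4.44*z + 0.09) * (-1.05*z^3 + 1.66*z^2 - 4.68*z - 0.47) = 5.2815*z^5 - 13.0118*z^4 + 30.8163*z^3 - 18.2657*z^2 - 2.508*z - 0.0423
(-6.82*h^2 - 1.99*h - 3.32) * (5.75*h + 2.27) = -39.215*h^3 - 26.9239*h^2 - 23.6073*h - 7.5364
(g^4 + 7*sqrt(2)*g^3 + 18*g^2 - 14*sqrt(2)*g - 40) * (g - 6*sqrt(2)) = g^5 + sqrt(2)*g^4 - 66*g^3 - 122*sqrt(2)*g^2 + 128*g + 240*sqrt(2)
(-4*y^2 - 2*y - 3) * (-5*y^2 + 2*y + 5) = 20*y^4 + 2*y^3 - 9*y^2 - 16*y - 15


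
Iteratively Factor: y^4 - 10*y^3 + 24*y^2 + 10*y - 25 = (y - 5)*(y^3 - 5*y^2 - y + 5) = (y - 5)*(y - 1)*(y^2 - 4*y - 5) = (y - 5)*(y - 1)*(y + 1)*(y - 5)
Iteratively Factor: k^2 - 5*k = (k - 5)*(k)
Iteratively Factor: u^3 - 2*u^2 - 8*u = (u - 4)*(u^2 + 2*u) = (u - 4)*(u + 2)*(u)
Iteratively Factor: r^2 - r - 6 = (r - 3)*(r + 2)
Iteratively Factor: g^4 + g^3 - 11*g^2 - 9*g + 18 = (g + 3)*(g^3 - 2*g^2 - 5*g + 6) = (g - 1)*(g + 3)*(g^2 - g - 6) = (g - 3)*(g - 1)*(g + 3)*(g + 2)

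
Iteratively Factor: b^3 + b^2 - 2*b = (b - 1)*(b^2 + 2*b) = b*(b - 1)*(b + 2)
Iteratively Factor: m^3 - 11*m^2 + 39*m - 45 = (m - 3)*(m^2 - 8*m + 15) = (m - 5)*(m - 3)*(m - 3)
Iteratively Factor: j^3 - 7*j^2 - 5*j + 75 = (j + 3)*(j^2 - 10*j + 25) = (j - 5)*(j + 3)*(j - 5)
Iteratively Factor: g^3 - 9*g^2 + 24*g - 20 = (g - 5)*(g^2 - 4*g + 4) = (g - 5)*(g - 2)*(g - 2)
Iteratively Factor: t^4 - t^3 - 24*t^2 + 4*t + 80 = (t + 2)*(t^3 - 3*t^2 - 18*t + 40) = (t - 2)*(t + 2)*(t^2 - t - 20) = (t - 5)*(t - 2)*(t + 2)*(t + 4)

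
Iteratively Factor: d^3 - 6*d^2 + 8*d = (d - 4)*(d^2 - 2*d) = d*(d - 4)*(d - 2)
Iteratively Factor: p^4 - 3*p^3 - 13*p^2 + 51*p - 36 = (p - 1)*(p^3 - 2*p^2 - 15*p + 36) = (p - 1)*(p + 4)*(p^2 - 6*p + 9) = (p - 3)*(p - 1)*(p + 4)*(p - 3)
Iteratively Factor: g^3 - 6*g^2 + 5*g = (g - 1)*(g^2 - 5*g) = (g - 5)*(g - 1)*(g)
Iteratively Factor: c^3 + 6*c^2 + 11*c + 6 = (c + 3)*(c^2 + 3*c + 2) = (c + 2)*(c + 3)*(c + 1)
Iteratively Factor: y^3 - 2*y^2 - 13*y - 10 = (y + 1)*(y^2 - 3*y - 10) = (y - 5)*(y + 1)*(y + 2)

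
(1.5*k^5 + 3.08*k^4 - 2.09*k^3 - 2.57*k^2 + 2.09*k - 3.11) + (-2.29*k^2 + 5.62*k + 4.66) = 1.5*k^5 + 3.08*k^4 - 2.09*k^3 - 4.86*k^2 + 7.71*k + 1.55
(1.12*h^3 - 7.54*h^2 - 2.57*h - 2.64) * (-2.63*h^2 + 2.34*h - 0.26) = -2.9456*h^5 + 22.451*h^4 - 11.1757*h^3 + 2.8898*h^2 - 5.5094*h + 0.6864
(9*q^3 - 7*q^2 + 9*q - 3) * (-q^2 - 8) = -9*q^5 + 7*q^4 - 81*q^3 + 59*q^2 - 72*q + 24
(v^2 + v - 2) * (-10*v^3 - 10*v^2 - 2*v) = -10*v^5 - 20*v^4 + 8*v^3 + 18*v^2 + 4*v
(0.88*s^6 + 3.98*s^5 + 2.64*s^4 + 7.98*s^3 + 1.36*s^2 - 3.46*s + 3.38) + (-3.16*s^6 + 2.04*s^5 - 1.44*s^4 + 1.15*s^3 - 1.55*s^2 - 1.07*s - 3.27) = -2.28*s^6 + 6.02*s^5 + 1.2*s^4 + 9.13*s^3 - 0.19*s^2 - 4.53*s + 0.11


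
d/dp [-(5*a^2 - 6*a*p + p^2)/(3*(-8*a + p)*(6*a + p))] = 2*a*(-149*a^2 + 53*a*p - 2*p^2)/(3*(2304*a^4 + 192*a^3*p - 92*a^2*p^2 - 4*a*p^3 + p^4))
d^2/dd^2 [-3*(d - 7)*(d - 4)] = -6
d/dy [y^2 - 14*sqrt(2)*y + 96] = 2*y - 14*sqrt(2)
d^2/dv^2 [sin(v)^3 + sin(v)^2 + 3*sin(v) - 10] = -9*sin(v)^3 - 4*sin(v)^2 + 3*sin(v) + 2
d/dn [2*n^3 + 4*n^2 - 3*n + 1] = 6*n^2 + 8*n - 3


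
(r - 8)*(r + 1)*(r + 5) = r^3 - 2*r^2 - 43*r - 40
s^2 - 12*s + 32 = (s - 8)*(s - 4)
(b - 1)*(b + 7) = b^2 + 6*b - 7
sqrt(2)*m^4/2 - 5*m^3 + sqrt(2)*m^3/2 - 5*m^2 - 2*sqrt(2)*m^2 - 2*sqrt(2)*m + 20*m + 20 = (m - 2)*(m + 2)*(m - 5*sqrt(2))*(sqrt(2)*m/2 + sqrt(2)/2)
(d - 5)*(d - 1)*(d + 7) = d^3 + d^2 - 37*d + 35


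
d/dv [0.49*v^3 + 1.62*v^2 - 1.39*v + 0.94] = 1.47*v^2 + 3.24*v - 1.39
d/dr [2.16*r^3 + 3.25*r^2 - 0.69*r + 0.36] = 6.48*r^2 + 6.5*r - 0.69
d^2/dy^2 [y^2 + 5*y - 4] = 2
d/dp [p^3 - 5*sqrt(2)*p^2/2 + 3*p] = 3*p^2 - 5*sqrt(2)*p + 3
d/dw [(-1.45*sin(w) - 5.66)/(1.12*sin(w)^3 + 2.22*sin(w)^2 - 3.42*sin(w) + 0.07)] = (3.248*sin(w)^3 + 22.2366*sin(w)^2 + 25.1304*sin(w) - 19.4587)*cos(w)/(1.2544*sin(w)^6 + 4.9728*sin(w)^5 - 2.7324*sin(w)^4 - 15.028*sin(w)^3 + 12.0072*sin(w)^2 - 0.4788*sin(w) + 0.0049)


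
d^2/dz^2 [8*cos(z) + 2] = -8*cos(z)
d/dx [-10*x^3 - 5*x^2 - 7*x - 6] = -30*x^2 - 10*x - 7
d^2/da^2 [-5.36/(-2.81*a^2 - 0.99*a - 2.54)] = (-84.646192*a^2 - 29.821968*a + 5.36*(5.62*a + 0.99)*(11.24*a + 1.98) - 76.512928)/(2.81*a^2 + 0.99*a + 2.54)^3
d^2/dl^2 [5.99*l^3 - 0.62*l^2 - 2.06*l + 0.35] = 35.94*l - 1.24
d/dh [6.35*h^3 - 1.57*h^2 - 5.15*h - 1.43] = 19.05*h^2 - 3.14*h - 5.15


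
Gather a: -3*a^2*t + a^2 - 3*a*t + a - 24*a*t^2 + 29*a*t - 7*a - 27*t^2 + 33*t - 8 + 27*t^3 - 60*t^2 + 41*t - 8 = a^2*(1 - 3*t) + a*(-24*t^2 + 26*t - 6) + 27*t^3 - 87*t^2 + 74*t - 16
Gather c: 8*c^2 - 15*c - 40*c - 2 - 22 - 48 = 8*c^2 - 55*c - 72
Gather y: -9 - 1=-10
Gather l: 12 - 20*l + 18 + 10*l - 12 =18 - 10*l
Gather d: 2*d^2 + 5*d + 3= 2*d^2 + 5*d + 3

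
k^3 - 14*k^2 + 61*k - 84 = (k - 7)*(k - 4)*(k - 3)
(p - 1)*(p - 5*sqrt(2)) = p^2 - 5*sqrt(2)*p - p + 5*sqrt(2)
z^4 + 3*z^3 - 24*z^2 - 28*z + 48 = (z - 4)*(z - 1)*(z + 2)*(z + 6)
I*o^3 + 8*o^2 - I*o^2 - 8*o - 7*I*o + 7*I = (o - 7*I)*(o - I)*(I*o - I)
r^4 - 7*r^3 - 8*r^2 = r^2*(r - 8)*(r + 1)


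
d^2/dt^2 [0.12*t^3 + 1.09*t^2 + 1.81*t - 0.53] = 0.72*t + 2.18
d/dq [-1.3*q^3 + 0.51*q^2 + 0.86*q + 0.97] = -3.9*q^2 + 1.02*q + 0.86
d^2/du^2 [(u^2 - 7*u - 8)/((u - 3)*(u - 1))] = 2*(-3*u^3 - 33*u^2 + 159*u - 179)/(u^6 - 12*u^5 + 57*u^4 - 136*u^3 + 171*u^2 - 108*u + 27)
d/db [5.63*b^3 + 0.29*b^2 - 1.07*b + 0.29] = 16.89*b^2 + 0.58*b - 1.07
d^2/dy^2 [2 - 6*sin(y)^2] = -12*cos(2*y)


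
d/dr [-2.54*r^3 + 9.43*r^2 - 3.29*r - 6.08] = -7.62*r^2 + 18.86*r - 3.29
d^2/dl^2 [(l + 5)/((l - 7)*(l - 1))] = 2*(l^3 + 15*l^2 - 141*l + 341)/(l^6 - 24*l^5 + 213*l^4 - 848*l^3 + 1491*l^2 - 1176*l + 343)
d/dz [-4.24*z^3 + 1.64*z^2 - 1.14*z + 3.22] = -12.72*z^2 + 3.28*z - 1.14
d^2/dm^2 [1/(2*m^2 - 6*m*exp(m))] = (m*(m - 3*exp(m))*(3*m*exp(m) + 6*exp(m) - 2)/2 + (3*m*exp(m) - 2*m + 3*exp(m))^2)/(m^3*(m - 3*exp(m))^3)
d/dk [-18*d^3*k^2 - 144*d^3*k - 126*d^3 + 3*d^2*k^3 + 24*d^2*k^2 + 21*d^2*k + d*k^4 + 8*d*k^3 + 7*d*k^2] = d*(-36*d^2*k - 144*d^2 + 9*d*k^2 + 48*d*k + 21*d + 4*k^3 + 24*k^2 + 14*k)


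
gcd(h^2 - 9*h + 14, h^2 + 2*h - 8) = h - 2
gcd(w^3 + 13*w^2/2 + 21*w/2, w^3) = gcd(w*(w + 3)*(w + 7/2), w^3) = w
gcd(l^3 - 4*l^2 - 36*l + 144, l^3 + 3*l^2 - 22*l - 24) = l^2 + 2*l - 24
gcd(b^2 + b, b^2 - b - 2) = b + 1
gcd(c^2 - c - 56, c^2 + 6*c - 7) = c + 7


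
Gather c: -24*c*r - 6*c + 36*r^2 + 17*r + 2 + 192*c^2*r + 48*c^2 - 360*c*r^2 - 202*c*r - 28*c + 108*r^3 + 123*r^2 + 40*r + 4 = c^2*(192*r + 48) + c*(-360*r^2 - 226*r - 34) + 108*r^3 + 159*r^2 + 57*r + 6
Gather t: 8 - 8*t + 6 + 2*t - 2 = 12 - 6*t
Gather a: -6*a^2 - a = -6*a^2 - a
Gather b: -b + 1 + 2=3 - b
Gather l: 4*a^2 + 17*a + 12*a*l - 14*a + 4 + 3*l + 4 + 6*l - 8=4*a^2 + 3*a + l*(12*a + 9)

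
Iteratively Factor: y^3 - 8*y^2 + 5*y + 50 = (y - 5)*(y^2 - 3*y - 10) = (y - 5)^2*(y + 2)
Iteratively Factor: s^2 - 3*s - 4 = (s - 4)*(s + 1)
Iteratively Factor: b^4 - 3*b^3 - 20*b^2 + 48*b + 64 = (b - 4)*(b^3 + b^2 - 16*b - 16) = (b - 4)*(b + 1)*(b^2 - 16) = (b - 4)*(b + 1)*(b + 4)*(b - 4)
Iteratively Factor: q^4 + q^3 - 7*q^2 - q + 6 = (q + 1)*(q^3 - 7*q + 6) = (q + 1)*(q + 3)*(q^2 - 3*q + 2) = (q - 2)*(q + 1)*(q + 3)*(q - 1)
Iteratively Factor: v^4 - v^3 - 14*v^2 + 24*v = (v + 4)*(v^3 - 5*v^2 + 6*v) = (v - 3)*(v + 4)*(v^2 - 2*v) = v*(v - 3)*(v + 4)*(v - 2)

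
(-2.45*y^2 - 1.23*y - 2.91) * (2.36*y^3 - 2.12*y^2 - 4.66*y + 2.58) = -5.782*y^5 + 2.2912*y^4 + 7.157*y^3 + 5.58*y^2 + 10.3872*y - 7.5078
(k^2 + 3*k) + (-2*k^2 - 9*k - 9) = -k^2 - 6*k - 9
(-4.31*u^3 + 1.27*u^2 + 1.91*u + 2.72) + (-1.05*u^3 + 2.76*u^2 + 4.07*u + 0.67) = -5.36*u^3 + 4.03*u^2 + 5.98*u + 3.39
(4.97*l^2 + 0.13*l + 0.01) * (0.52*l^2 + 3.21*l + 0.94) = 2.5844*l^4 + 16.0213*l^3 + 5.0943*l^2 + 0.1543*l + 0.0094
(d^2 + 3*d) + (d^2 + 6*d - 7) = 2*d^2 + 9*d - 7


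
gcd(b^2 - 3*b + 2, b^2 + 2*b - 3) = b - 1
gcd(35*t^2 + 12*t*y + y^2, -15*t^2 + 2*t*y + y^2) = 5*t + y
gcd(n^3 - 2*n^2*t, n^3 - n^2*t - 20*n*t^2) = n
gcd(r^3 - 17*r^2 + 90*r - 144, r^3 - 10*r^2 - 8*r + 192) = r^2 - 14*r + 48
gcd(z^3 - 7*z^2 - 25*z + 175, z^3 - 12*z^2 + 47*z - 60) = z - 5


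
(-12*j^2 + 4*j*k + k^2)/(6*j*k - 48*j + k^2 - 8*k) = (-2*j + k)/(k - 8)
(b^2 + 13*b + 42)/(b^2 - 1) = (b^2 + 13*b + 42)/(b^2 - 1)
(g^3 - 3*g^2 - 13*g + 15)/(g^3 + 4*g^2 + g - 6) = (g - 5)/(g + 2)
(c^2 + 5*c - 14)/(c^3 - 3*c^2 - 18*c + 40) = (c + 7)/(c^2 - c - 20)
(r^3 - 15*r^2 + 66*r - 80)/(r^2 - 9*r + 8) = (r^2 - 7*r + 10)/(r - 1)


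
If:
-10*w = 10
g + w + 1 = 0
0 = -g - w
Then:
No Solution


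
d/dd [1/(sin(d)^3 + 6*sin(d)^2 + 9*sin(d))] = -3*(sin(d) + 1)*cos(d)/((sin(d) + 3)^3*sin(d)^2)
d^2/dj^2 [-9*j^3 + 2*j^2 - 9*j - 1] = 4 - 54*j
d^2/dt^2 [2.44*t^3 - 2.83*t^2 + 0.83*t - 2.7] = 14.64*t - 5.66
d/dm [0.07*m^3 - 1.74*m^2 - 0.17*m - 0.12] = 0.21*m^2 - 3.48*m - 0.17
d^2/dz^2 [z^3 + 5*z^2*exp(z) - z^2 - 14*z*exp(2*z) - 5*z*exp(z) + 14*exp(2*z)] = 5*z^2*exp(z) - 56*z*exp(2*z) + 15*z*exp(z) + 6*z - 2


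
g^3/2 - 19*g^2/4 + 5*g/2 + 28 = (g/2 + 1)*(g - 8)*(g - 7/2)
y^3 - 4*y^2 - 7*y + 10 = (y - 5)*(y - 1)*(y + 2)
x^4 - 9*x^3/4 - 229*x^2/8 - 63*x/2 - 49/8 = (x - 7)*(x + 1/4)*(x + 1)*(x + 7/2)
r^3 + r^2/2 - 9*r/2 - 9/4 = (r + 1/2)*(r - 3*sqrt(2)/2)*(r + 3*sqrt(2)/2)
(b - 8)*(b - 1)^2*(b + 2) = b^4 - 8*b^3 - 3*b^2 + 26*b - 16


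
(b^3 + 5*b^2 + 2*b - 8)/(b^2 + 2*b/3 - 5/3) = 3*(b^2 + 6*b + 8)/(3*b + 5)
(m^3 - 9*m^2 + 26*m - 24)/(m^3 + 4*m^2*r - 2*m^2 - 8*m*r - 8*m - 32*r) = (m^2 - 5*m + 6)/(m^2 + 4*m*r + 2*m + 8*r)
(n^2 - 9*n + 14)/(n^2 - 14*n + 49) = (n - 2)/(n - 7)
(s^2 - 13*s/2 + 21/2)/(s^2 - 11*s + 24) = (s - 7/2)/(s - 8)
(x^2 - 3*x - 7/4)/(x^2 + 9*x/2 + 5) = (4*x^2 - 12*x - 7)/(2*(2*x^2 + 9*x + 10))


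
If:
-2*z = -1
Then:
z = 1/2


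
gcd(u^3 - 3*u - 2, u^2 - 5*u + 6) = u - 2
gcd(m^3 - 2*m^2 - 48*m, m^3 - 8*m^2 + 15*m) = m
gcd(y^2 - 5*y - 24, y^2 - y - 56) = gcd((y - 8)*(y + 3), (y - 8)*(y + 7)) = y - 8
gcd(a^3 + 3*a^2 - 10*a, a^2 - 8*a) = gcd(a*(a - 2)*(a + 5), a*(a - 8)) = a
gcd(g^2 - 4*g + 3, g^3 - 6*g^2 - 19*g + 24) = g - 1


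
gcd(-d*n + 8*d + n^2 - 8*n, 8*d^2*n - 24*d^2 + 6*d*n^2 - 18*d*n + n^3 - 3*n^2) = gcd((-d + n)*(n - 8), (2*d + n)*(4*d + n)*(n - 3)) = 1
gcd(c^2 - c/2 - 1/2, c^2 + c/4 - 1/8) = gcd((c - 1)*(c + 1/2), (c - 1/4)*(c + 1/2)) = c + 1/2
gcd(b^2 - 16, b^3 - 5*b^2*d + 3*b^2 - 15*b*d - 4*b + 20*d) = b + 4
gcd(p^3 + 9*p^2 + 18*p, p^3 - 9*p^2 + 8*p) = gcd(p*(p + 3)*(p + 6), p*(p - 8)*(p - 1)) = p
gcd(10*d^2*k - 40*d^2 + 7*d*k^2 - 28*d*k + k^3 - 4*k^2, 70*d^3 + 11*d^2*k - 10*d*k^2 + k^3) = 2*d + k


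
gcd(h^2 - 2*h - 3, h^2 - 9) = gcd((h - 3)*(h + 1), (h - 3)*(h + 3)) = h - 3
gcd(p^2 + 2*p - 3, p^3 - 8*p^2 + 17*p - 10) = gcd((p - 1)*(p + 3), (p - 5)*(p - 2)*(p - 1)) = p - 1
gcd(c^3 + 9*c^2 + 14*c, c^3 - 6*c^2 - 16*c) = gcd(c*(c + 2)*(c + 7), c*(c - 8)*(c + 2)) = c^2 + 2*c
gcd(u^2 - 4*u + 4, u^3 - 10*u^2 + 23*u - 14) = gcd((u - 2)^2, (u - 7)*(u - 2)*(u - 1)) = u - 2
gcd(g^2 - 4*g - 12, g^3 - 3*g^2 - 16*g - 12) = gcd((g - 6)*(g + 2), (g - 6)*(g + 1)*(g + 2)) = g^2 - 4*g - 12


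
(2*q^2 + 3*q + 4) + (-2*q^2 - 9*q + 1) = 5 - 6*q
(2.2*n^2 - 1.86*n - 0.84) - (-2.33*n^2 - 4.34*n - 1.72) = 4.53*n^2 + 2.48*n + 0.88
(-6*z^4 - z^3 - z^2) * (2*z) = -12*z^5 - 2*z^4 - 2*z^3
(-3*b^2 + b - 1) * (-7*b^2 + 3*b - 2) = 21*b^4 - 16*b^3 + 16*b^2 - 5*b + 2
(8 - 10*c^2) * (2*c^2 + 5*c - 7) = -20*c^4 - 50*c^3 + 86*c^2 + 40*c - 56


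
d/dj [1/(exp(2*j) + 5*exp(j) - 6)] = (-2*exp(j) - 5)*exp(j)/(exp(2*j) + 5*exp(j) - 6)^2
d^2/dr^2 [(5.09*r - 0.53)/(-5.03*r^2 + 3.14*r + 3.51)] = ((5.09*r - 0.53)*(10.06*r - 3.14)*(20.12*r - 6.28) + (153.6162*r - 37.297)*(-5.03*r^2 + 3.14*r + 3.51))/(-5.03*r^2 + 3.14*r + 3.51)^3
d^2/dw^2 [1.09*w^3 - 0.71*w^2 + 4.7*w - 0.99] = 6.54*w - 1.42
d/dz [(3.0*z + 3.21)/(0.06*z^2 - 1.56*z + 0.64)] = (-0.18*z^2 - 0.3852*z + 6.9276)/(0.0036*z^4 - 0.1872*z^3 + 2.5104*z^2 - 1.9968*z + 0.4096)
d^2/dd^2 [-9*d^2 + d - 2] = -18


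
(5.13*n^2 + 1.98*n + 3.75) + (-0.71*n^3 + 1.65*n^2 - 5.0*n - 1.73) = -0.71*n^3 + 6.78*n^2 - 3.02*n + 2.02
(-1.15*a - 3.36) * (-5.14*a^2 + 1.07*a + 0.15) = 5.911*a^3 + 16.0399*a^2 - 3.7677*a - 0.504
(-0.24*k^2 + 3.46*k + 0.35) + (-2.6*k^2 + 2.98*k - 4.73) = -2.84*k^2 + 6.44*k - 4.38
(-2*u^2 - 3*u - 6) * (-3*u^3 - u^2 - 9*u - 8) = 6*u^5 + 11*u^4 + 39*u^3 + 49*u^2 + 78*u + 48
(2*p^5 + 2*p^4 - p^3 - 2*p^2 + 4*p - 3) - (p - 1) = 2*p^5 + 2*p^4 - p^3 - 2*p^2 + 3*p - 2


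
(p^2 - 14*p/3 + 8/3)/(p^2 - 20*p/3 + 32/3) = (3*p - 2)/(3*p - 8)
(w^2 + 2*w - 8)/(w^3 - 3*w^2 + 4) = (w + 4)/(w^2 - w - 2)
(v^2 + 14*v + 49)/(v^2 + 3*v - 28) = (v + 7)/(v - 4)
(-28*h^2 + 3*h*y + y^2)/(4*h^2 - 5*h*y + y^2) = (7*h + y)/(-h + y)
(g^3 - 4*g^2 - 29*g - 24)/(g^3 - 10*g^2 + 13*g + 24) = (g + 3)/(g - 3)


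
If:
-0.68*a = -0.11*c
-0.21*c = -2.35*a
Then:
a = 0.00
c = 0.00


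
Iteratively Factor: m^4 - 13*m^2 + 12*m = (m - 1)*(m^3 + m^2 - 12*m) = (m - 1)*(m + 4)*(m^2 - 3*m) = m*(m - 1)*(m + 4)*(m - 3)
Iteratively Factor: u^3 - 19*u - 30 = (u + 3)*(u^2 - 3*u - 10) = (u + 2)*(u + 3)*(u - 5)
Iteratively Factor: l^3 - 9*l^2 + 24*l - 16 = (l - 4)*(l^2 - 5*l + 4) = (l - 4)*(l - 1)*(l - 4)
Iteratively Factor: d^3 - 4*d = (d)*(d^2 - 4) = d*(d - 2)*(d + 2)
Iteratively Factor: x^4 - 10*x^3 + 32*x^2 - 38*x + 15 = (x - 3)*(x^3 - 7*x^2 + 11*x - 5) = (x - 5)*(x - 3)*(x^2 - 2*x + 1) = (x - 5)*(x - 3)*(x - 1)*(x - 1)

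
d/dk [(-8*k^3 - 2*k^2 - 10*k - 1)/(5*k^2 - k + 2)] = (-40*k^4 + 16*k^3 + 4*k^2 + 2*k - 21)/(25*k^4 - 10*k^3 + 21*k^2 - 4*k + 4)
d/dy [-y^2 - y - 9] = -2*y - 1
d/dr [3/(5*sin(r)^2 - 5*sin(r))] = 3*(-2/tan(r) + cos(r)/sin(r)^2)/(5*(sin(r) - 1)^2)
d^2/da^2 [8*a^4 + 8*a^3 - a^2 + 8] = 96*a^2 + 48*a - 2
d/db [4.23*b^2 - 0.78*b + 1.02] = 8.46*b - 0.78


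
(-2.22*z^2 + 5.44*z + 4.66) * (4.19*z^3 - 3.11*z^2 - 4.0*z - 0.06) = -9.3018*z^5 + 29.6978*z^4 + 11.487*z^3 - 36.1194*z^2 - 18.9664*z - 0.2796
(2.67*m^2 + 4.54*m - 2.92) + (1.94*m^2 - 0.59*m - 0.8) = 4.61*m^2 + 3.95*m - 3.72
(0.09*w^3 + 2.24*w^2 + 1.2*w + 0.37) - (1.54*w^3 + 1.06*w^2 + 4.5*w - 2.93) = -1.45*w^3 + 1.18*w^2 - 3.3*w + 3.3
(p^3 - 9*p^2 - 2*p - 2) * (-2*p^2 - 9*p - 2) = -2*p^5 + 9*p^4 + 83*p^3 + 40*p^2 + 22*p + 4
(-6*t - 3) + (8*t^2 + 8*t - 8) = 8*t^2 + 2*t - 11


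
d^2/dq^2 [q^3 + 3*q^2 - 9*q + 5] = 6*q + 6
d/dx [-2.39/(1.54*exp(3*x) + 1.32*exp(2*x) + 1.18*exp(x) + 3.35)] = (11.0418*exp(2*x) + 6.3096*exp(x) + 2.8202)*exp(x)/(1.54*exp(3*x) + 1.32*exp(2*x) + 1.18*exp(x) + 3.35)^2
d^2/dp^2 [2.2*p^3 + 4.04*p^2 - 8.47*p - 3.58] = 13.2*p + 8.08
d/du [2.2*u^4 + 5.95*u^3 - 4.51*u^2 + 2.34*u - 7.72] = 8.8*u^3 + 17.85*u^2 - 9.02*u + 2.34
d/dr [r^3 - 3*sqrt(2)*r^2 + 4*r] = 3*r^2 - 6*sqrt(2)*r + 4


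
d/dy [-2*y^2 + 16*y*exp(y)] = 16*y*exp(y) - 4*y + 16*exp(y)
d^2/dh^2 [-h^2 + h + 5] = -2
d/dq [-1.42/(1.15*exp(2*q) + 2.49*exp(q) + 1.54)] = (3.266*exp(q) + 3.5358)*exp(q)/(1.15*exp(2*q) + 2.49*exp(q) + 1.54)^2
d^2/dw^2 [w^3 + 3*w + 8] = 6*w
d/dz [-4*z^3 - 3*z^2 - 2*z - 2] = -12*z^2 - 6*z - 2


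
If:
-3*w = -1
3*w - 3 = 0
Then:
No Solution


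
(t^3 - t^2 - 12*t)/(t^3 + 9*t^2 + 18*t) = (t - 4)/(t + 6)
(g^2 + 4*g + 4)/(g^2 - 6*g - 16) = (g + 2)/(g - 8)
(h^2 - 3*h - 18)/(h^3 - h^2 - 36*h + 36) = (h + 3)/(h^2 + 5*h - 6)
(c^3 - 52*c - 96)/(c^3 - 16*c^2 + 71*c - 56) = (c^2 + 8*c + 12)/(c^2 - 8*c + 7)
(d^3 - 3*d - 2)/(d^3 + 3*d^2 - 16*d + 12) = (d^2 + 2*d + 1)/(d^2 + 5*d - 6)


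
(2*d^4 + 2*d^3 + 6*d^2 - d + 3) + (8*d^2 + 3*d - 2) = 2*d^4 + 2*d^3 + 14*d^2 + 2*d + 1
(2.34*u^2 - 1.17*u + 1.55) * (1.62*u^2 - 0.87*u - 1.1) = 3.7908*u^4 - 3.9312*u^3 + 0.9549*u^2 - 0.0615000000000001*u - 1.705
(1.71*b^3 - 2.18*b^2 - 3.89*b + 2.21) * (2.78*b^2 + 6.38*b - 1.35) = 4.7538*b^5 + 4.8494*b^4 - 27.0311*b^3 - 15.7314*b^2 + 19.3513*b - 2.9835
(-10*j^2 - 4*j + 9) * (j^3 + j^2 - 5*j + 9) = -10*j^5 - 14*j^4 + 55*j^3 - 61*j^2 - 81*j + 81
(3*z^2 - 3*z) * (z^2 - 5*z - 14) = 3*z^4 - 18*z^3 - 27*z^2 + 42*z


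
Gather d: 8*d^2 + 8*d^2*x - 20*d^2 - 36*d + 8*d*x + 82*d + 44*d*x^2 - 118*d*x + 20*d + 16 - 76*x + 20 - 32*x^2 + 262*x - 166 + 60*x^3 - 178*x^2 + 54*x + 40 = d^2*(8*x - 12) + d*(44*x^2 - 110*x + 66) + 60*x^3 - 210*x^2 + 240*x - 90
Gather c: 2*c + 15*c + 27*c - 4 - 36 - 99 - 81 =44*c - 220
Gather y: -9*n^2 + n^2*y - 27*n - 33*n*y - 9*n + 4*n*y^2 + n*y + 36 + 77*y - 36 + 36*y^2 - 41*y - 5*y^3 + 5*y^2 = -9*n^2 - 36*n - 5*y^3 + y^2*(4*n + 41) + y*(n^2 - 32*n + 36)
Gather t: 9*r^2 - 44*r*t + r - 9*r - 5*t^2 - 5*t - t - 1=9*r^2 - 8*r - 5*t^2 + t*(-44*r - 6) - 1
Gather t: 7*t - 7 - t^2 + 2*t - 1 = -t^2 + 9*t - 8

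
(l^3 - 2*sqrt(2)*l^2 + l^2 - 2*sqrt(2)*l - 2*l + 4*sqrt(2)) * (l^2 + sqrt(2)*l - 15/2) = l^5 - sqrt(2)*l^4 + l^4 - 27*l^3/2 - sqrt(2)*l^3 - 23*l^2/2 + 17*sqrt(2)*l^2 + 15*sqrt(2)*l + 23*l - 30*sqrt(2)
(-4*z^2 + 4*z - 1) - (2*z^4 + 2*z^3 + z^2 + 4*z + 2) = -2*z^4 - 2*z^3 - 5*z^2 - 3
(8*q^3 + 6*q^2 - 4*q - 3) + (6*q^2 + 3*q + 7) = 8*q^3 + 12*q^2 - q + 4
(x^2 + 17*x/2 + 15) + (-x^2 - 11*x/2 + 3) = 3*x + 18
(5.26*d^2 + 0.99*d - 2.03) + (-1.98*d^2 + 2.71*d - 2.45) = 3.28*d^2 + 3.7*d - 4.48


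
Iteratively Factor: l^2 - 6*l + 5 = (l - 5)*(l - 1)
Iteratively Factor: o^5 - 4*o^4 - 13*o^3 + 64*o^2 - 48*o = (o)*(o^4 - 4*o^3 - 13*o^2 + 64*o - 48) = o*(o - 1)*(o^3 - 3*o^2 - 16*o + 48) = o*(o - 4)*(o - 1)*(o^2 + o - 12) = o*(o - 4)*(o - 1)*(o + 4)*(o - 3)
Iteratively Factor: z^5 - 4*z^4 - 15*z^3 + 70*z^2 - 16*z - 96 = (z - 3)*(z^4 - z^3 - 18*z^2 + 16*z + 32) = (z - 3)*(z + 1)*(z^3 - 2*z^2 - 16*z + 32) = (z - 4)*(z - 3)*(z + 1)*(z^2 + 2*z - 8) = (z - 4)*(z - 3)*(z - 2)*(z + 1)*(z + 4)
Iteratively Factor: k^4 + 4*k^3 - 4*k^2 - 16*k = (k)*(k^3 + 4*k^2 - 4*k - 16) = k*(k + 2)*(k^2 + 2*k - 8) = k*(k + 2)*(k + 4)*(k - 2)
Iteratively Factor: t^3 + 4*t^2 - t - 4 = (t - 1)*(t^2 + 5*t + 4) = (t - 1)*(t + 4)*(t + 1)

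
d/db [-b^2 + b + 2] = 1 - 2*b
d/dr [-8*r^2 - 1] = -16*r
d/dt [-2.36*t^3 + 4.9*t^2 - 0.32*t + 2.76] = -7.08*t^2 + 9.8*t - 0.32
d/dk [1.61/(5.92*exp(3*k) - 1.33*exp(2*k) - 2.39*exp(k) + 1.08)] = (-28.5936*exp(2*k) + 4.2826*exp(k) + 3.8479)*exp(k)/(5.92*exp(3*k) - 1.33*exp(2*k) - 2.39*exp(k) + 1.08)^2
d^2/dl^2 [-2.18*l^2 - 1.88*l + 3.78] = -4.36000000000000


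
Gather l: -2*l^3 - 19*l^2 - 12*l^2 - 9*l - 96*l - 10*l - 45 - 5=-2*l^3 - 31*l^2 - 115*l - 50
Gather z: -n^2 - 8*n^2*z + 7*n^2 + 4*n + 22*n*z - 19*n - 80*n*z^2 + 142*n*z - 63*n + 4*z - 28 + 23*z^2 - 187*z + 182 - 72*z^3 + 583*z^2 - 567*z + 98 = 6*n^2 - 78*n - 72*z^3 + z^2*(606 - 80*n) + z*(-8*n^2 + 164*n - 750) + 252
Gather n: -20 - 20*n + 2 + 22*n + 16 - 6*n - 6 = -4*n - 8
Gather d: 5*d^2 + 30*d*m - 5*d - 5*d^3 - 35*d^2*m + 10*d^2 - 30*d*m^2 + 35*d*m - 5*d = -5*d^3 + d^2*(15 - 35*m) + d*(-30*m^2 + 65*m - 10)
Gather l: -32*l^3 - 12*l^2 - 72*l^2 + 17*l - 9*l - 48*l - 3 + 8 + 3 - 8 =-32*l^3 - 84*l^2 - 40*l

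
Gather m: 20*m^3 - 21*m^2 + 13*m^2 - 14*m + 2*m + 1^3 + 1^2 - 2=20*m^3 - 8*m^2 - 12*m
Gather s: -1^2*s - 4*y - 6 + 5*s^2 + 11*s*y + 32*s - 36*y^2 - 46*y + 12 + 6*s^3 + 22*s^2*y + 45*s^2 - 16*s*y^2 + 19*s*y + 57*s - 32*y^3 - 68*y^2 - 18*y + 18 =6*s^3 + s^2*(22*y + 50) + s*(-16*y^2 + 30*y + 88) - 32*y^3 - 104*y^2 - 68*y + 24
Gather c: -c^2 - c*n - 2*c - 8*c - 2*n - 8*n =-c^2 + c*(-n - 10) - 10*n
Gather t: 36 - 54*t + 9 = 45 - 54*t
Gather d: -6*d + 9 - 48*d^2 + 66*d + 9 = -48*d^2 + 60*d + 18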